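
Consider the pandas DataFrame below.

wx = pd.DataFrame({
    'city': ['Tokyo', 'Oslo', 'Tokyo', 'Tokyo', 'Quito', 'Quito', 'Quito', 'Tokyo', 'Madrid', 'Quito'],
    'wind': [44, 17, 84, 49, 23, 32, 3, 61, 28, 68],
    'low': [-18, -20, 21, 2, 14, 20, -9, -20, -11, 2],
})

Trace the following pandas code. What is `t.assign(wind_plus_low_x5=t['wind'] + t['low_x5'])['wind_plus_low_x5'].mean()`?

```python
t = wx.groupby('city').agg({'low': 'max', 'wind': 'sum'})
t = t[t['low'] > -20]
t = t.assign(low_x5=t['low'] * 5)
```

180.666666667

group by city: max(low), sum(wind):
        low  wind
city             
Madrid  -11    28
Oslo    -20    17
Quito    20   126
Tokyo    21   238
filter rows where low > -20:
        low  wind
city             
Madrid  -11    28
Quito    20   126
Tokyo    21   238
add column low_x5 = t['low'] * 5:
        low  wind  low_x5
city                     
Madrid  -11    28     -55
Quito    20   126     100
Tokyo    21   238     105
add column wind_plus_low_x5 = t['wind'] + t['low_x5']:
        low  wind  low_x5  wind_plus_low_x5
city                                       
Madrid  -11    28     -55               -27
Quito    20   126     100               226
Tokyo    21   238     105               343
Reading off the mean of column 'wind_plus_low_x5', we get 180.666666667.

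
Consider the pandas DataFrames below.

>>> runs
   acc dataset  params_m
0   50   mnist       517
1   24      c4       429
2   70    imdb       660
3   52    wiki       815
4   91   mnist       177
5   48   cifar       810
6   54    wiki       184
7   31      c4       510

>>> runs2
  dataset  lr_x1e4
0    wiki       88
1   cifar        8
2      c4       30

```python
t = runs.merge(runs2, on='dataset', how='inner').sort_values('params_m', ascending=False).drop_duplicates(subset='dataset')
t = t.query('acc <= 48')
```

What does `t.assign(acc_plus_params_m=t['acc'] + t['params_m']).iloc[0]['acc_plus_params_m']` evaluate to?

858

merge on 'dataset' (how='inner') → 5 rows:
   acc dataset  params_m  lr_x1e4
0   24      c4       429       30
1   52    wiki       815       88
2   48   cifar       810        8
3   54    wiki       184       88
4   31      c4       510       30
sort by params_m descending:
   acc dataset  params_m  lr_x1e4
1   52    wiki       815       88
2   48   cifar       810        8
4   31      c4       510       30
0   24      c4       429       30
3   54    wiki       184       88
drop duplicate dataset (keep=first):
   acc dataset  params_m  lr_x1e4
1   52    wiki       815       88
2   48   cifar       810        8
4   31      c4       510       30
filter rows where acc <= 48:
   acc dataset  params_m  lr_x1e4
2   48   cifar       810        8
4   31      c4       510       30
add column acc_plus_params_m = t['acc'] + t['params_m']:
   acc dataset  params_m  lr_x1e4  acc_plus_params_m
2   48   cifar       810        8                858
4   31      c4       510       30                541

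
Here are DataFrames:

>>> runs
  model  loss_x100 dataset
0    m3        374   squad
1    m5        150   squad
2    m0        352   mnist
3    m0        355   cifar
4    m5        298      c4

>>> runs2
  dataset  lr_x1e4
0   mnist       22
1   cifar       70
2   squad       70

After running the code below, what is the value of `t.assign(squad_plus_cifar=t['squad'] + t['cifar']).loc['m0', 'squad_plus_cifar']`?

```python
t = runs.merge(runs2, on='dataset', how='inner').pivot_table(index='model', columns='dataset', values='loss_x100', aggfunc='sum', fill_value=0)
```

355

merge on 'dataset' (how='inner') → 4 rows:
  model  loss_x100 dataset  lr_x1e4
0    m3        374   squad       70
1    m5        150   squad       70
2    m0        352   mnist       22
3    m0        355   cifar       70
pivot: rows=model, cols=dataset, sum(loss_x100):
dataset  cifar  mnist  squad
model                       
m0         355    352      0
m3           0      0    374
m5           0      0    150
add column squad_plus_cifar = t['squad'] + t['cifar']:
dataset  cifar  mnist  squad  squad_plus_cifar
model                                         
m0         355    352      0               355
m3           0      0    374               374
m5           0      0    150               150
So loc['m0', 'squad_plus_cifar'] = 355.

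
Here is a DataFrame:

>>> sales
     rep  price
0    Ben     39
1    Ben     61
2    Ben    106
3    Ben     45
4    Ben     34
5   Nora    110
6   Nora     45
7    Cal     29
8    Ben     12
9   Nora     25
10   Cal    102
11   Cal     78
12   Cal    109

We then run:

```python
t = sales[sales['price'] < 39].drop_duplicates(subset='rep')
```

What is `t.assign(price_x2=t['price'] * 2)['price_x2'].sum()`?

176

filter rows where price < 39:
    rep  price
4   Ben     34
7   Cal     29
8   Ben     12
9  Nora     25
drop duplicate rep (keep=first):
    rep  price
4   Ben     34
7   Cal     29
9  Nora     25
add column price_x2 = t['price'] * 2:
    rep  price  price_x2
4   Ben     34        68
7   Cal     29        58
9  Nora     25        50
Taking the sum of column 'price_x2' gives 176.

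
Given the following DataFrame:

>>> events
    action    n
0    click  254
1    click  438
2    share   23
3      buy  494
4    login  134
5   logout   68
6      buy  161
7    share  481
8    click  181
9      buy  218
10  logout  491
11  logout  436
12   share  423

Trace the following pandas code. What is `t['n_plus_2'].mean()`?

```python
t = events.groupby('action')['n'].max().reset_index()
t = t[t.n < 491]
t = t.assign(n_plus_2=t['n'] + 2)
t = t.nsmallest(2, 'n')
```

288.0

group by action, max of n:
action
buy       494
click     438
login     134
logout    491
share     481
Name: n, dtype: int64
reset_index():
   action    n
0     buy  494
1   click  438
2   login  134
3  logout  491
4   share  481
filter rows where n < 491:
  action    n
1  click  438
2  login  134
4  share  481
add column n_plus_2 = t['n'] + 2:
  action    n  n_plus_2
1  click  438       440
2  login  134       136
4  share  481       483
take 2 rows with smallest n:
  action    n  n_plus_2
2  login  134       136
1  click  438       440
Hence 288.0.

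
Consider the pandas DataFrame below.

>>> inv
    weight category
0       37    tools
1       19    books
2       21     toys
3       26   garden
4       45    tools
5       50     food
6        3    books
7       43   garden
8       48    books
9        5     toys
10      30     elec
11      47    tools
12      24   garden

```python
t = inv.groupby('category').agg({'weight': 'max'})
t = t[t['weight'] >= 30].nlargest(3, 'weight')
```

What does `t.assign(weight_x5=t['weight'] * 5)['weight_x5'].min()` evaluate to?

group by category, max of weight:
          weight
category        
books         48
elec          30
food          50
garden        43
tools         47
toys          21
filter rows where weight >= 30:
          weight
category        
books         48
elec          30
food          50
garden        43
tools         47
take 3 rows with largest weight:
          weight
category        
food          50
books         48
tools         47
add column weight_x5 = t['weight'] * 5:
          weight  weight_x5
category                   
food          50        250
books         48        240
tools         47        235
So min() = 235.

235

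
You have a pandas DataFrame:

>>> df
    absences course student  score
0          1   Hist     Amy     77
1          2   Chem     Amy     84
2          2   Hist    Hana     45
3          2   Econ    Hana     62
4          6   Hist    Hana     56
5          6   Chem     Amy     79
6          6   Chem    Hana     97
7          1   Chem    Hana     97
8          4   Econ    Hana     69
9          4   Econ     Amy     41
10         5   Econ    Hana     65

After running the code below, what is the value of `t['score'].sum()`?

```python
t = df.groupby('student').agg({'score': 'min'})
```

86

group by student, min of score:
         score
student       
Amy         41
Hana        45
Taking the sum of column 'score' gives 86.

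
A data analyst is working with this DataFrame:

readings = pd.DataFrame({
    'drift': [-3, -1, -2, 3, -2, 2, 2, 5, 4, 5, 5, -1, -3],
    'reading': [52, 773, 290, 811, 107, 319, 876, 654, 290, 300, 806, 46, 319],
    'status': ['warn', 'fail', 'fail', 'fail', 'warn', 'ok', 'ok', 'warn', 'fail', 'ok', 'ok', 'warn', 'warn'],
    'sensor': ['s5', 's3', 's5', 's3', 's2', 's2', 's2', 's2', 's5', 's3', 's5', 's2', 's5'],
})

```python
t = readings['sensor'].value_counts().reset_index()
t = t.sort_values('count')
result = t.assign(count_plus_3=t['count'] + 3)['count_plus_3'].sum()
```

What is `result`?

22

value_counts of sensor:
sensor
s5    5
s2    5
s3    3
Name: count, dtype: int64
reset_index():
  sensor  count
0     s5      5
1     s2      5
2     s3      3
sort by count:
  sensor  count
2     s3      3
0     s5      5
1     s2      5
add column count_plus_3 = t['count'] + 3:
  sensor  count  count_plus_3
2     s3      3             6
0     s5      5             8
1     s2      5             8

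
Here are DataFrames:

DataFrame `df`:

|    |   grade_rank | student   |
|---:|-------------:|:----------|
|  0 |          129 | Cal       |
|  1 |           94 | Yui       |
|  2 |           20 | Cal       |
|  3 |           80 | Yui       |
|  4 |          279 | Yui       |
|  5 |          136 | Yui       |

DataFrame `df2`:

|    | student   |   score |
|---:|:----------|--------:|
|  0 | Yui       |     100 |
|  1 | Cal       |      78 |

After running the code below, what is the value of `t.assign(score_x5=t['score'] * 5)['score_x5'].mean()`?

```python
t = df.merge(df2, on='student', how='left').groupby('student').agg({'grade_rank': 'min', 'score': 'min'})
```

445.0

merge on 'student' (how='left') → 6 rows:
   grade_rank student  score
0         129     Cal     78
1          94     Yui    100
2          20     Cal     78
3          80     Yui    100
4         279     Yui    100
5         136     Yui    100
group by student: min(grade_rank), min(score):
         grade_rank  score
student                   
Cal              20     78
Yui              80    100
add column score_x5 = t['score'] * 5:
         grade_rank  score  score_x5
student                             
Cal              20     78       390
Yui              80    100       500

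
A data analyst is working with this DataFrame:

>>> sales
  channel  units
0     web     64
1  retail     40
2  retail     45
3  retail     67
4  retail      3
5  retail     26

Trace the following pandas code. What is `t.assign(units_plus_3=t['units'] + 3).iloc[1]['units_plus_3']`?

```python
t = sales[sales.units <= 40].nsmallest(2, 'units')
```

filter rows where units <= 40:
  channel  units
1  retail     40
4  retail      3
5  retail     26
take 2 rows with smallest units:
  channel  units
4  retail      3
5  retail     26
add column units_plus_3 = t['units'] + 3:
  channel  units  units_plus_3
4  retail      3             6
5  retail     26            29
Then the value at position 1, column 'units_plus_3': 29

29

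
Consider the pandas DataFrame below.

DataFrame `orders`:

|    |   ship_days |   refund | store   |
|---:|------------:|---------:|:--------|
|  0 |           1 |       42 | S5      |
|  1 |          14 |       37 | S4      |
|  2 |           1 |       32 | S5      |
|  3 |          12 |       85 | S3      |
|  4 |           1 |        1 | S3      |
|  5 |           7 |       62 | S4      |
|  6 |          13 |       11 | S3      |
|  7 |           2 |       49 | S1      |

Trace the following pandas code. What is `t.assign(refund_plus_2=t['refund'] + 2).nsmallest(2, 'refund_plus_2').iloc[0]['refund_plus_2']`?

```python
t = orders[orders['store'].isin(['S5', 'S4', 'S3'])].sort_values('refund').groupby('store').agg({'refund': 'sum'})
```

76

filter rows where store in ['S5', 'S4', 'S3']:
   ship_days  refund store
0          1      42    S5
1         14      37    S4
2          1      32    S5
3         12      85    S3
4          1       1    S3
5          7      62    S4
6         13      11    S3
sort by refund:
   ship_days  refund store
4          1       1    S3
6         13      11    S3
2          1      32    S5
1         14      37    S4
0          1      42    S5
5          7      62    S4
3         12      85    S3
group by store, sum of refund:
       refund
store        
S3         97
S4         99
S5         74
add column refund_plus_2 = t['refund'] + 2:
       refund  refund_plus_2
store                       
S3         97             99
S4         99            101
S5         74             76
take 2 rows with smallest refund_plus_2:
       refund  refund_plus_2
store                       
S5         74             76
S3         97             99
Then the value at position 0, column 'refund_plus_2': 76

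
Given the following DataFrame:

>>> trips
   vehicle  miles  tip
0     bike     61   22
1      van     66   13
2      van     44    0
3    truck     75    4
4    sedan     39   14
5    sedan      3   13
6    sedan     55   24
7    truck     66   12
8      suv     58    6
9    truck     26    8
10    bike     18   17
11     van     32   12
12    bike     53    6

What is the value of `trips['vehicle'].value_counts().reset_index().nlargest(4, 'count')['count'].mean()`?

value_counts of vehicle:
vehicle
bike     3
van      3
truck    3
sedan    3
suv      1
Name: count, dtype: int64
reset_index():
  vehicle  count
0    bike      3
1     van      3
2   truck      3
3   sedan      3
4     suv      1
take 4 rows with largest count:
  vehicle  count
0    bike      3
1     van      3
2   truck      3
3   sedan      3

3.0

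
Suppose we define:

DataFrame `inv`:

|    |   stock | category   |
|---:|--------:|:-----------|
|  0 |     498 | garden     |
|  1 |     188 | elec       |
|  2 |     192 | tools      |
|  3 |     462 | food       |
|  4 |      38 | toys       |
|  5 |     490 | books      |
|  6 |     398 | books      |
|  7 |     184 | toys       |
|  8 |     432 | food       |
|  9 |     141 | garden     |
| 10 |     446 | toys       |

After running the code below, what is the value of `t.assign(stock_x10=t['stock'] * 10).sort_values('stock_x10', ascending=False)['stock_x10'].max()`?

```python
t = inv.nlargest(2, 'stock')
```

4980

take 2 rows with largest stock:
   stock category
0    498   garden
5    490    books
add column stock_x10 = t['stock'] * 10:
   stock category  stock_x10
0    498   garden       4980
5    490    books       4900
sort by stock_x10 descending:
   stock category  stock_x10
0    498   garden       4980
5    490    books       4900
Then the max of column 'stock_x10': 4980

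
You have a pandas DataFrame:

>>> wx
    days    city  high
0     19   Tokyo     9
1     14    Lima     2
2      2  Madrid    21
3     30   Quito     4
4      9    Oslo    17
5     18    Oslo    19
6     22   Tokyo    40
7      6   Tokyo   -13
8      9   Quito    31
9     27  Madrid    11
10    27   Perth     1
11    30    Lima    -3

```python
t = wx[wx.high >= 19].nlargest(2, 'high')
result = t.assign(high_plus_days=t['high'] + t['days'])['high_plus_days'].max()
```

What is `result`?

62

filter rows where high >= 19:
   days    city  high
2     2  Madrid    21
5    18    Oslo    19
6    22   Tokyo    40
8     9   Quito    31
take 2 rows with largest high:
   days   city  high
6    22  Tokyo    40
8     9  Quito    31
add column high_plus_days = t['high'] + t['days']:
   days   city  high  high_plus_days
6    22  Tokyo    40              62
8     9  Quito    31              40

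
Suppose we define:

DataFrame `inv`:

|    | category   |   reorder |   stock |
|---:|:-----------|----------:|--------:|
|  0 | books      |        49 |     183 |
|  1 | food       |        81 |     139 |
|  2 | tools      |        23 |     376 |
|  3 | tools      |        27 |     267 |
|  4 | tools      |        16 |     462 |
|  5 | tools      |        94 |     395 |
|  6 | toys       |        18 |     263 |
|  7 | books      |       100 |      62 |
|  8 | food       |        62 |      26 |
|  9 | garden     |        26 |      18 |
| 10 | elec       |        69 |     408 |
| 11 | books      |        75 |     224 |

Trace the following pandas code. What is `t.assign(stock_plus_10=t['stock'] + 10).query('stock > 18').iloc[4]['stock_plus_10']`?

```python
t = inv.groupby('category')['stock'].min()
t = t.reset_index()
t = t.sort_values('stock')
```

group by category, min of stock:
category
books      62
elec      408
food       26
garden     18
tools     267
toys      263
Name: stock, dtype: int64
reset_index():
  category  stock
0    books     62
1     elec    408
2     food     26
3   garden     18
4    tools    267
5     toys    263
sort by stock:
  category  stock
3   garden     18
2     food     26
0    books     62
5     toys    263
4    tools    267
1     elec    408
add column stock_plus_10 = t['stock'] + 10:
  category  stock  stock_plus_10
3   garden     18             28
2     food     26             36
0    books     62             72
5     toys    263            273
4    tools    267            277
1     elec    408            418
filter rows where stock > 18:
  category  stock  stock_plus_10
2     food     26             36
0    books     62             72
5     toys    263            273
4    tools    267            277
1     elec    408            418

418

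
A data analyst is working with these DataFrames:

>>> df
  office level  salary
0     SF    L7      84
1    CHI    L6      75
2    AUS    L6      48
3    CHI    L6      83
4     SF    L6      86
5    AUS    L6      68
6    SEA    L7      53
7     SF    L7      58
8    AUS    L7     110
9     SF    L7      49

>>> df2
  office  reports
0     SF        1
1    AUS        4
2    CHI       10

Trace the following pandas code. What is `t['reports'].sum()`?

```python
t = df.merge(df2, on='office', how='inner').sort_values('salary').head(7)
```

31

merge on 'office' (how='inner') → 9 rows:
  office level  salary  reports
0     SF    L7      84        1
1    CHI    L6      75       10
2    AUS    L6      48        4
3    CHI    L6      83       10
4     SF    L6      86        1
5    AUS    L6      68        4
6     SF    L7      58        1
7    AUS    L7     110        4
8     SF    L7      49        1
sort by salary:
  office level  salary  reports
2    AUS    L6      48        4
8     SF    L7      49        1
6     SF    L7      58        1
5    AUS    L6      68        4
1    CHI    L6      75       10
3    CHI    L6      83       10
0     SF    L7      84        1
4     SF    L6      86        1
7    AUS    L7     110        4
take first 7 rows:
  office level  salary  reports
2    AUS    L6      48        4
8     SF    L7      49        1
6     SF    L7      58        1
5    AUS    L6      68        4
1    CHI    L6      75       10
3    CHI    L6      83       10
0     SF    L7      84        1
Finally, sum of column 'reports' = 31.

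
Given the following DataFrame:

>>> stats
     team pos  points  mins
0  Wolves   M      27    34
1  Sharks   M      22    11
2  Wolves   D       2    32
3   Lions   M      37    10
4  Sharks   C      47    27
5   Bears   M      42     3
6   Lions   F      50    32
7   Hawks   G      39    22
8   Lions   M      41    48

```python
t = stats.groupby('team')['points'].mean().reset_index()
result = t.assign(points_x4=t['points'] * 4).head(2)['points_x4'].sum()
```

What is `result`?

324.0

group by team, mean of points:
team
Bears     42.000000
Hawks     39.000000
Lions     42.666667
Sharks    34.500000
Wolves    14.500000
Name: points, dtype: float64
reset_index():
     team     points
0   Bears  42.000000
1   Hawks  39.000000
2   Lions  42.666667
3  Sharks  34.500000
4  Wolves  14.500000
add column points_x4 = t['points'] * 4:
     team     points   points_x4
0   Bears  42.000000  168.000000
1   Hawks  39.000000  156.000000
2   Lions  42.666667  170.666667
3  Sharks  34.500000  138.000000
4  Wolves  14.500000   58.000000
take first 2 rows:
    team  points  points_x4
0  Bears    42.0      168.0
1  Hawks    39.0      156.0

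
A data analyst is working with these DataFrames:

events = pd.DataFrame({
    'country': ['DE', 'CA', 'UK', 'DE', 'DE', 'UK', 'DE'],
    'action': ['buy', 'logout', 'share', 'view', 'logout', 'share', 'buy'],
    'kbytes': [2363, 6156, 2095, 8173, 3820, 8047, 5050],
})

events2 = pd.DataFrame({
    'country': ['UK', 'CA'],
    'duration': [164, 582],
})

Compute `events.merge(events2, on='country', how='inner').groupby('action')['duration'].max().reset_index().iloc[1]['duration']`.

164

merge on 'country' (how='inner') → 3 rows:
  country  action  kbytes  duration
0      CA  logout    6156       582
1      UK   share    2095       164
2      UK   share    8047       164
group by action, max of duration:
action
logout    582
share     164
Name: duration, dtype: int64
reset_index():
   action  duration
0  logout       582
1   share       164
Reading off the value at position 1, column 'duration', we get 164.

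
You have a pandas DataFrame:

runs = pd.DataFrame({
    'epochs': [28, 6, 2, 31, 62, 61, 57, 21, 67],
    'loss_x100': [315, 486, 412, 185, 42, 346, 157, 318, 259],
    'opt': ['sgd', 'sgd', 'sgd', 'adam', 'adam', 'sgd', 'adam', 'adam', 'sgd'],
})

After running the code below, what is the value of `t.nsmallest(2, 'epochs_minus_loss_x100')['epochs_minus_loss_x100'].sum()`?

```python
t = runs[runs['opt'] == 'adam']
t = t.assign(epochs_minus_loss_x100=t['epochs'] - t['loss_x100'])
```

filter rows where opt == 'adam':
   epochs  loss_x100   opt
3      31        185  adam
4      62         42  adam
6      57        157  adam
7      21        318  adam
add column epochs_minus_loss_x100 = t['epochs'] - t['loss_x100']:
   epochs  loss_x100   opt  epochs_minus_loss_x100
3      31        185  adam                    -154
4      62         42  adam                      20
6      57        157  adam                    -100
7      21        318  adam                    -297
take 2 rows with smallest epochs_minus_loss_x100:
   epochs  loss_x100   opt  epochs_minus_loss_x100
7      21        318  adam                    -297
3      31        185  adam                    -154

-451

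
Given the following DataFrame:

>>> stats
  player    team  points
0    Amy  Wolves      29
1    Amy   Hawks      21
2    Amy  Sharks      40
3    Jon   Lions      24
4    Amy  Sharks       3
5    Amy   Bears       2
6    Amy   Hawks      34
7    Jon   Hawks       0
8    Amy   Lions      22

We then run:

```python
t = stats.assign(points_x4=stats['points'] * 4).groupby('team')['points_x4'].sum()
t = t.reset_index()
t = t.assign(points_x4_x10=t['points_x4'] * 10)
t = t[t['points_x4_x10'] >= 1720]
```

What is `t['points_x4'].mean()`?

add column points_x4 = stats['points'] * 4:
  player    team  points  points_x4
0    Amy  Wolves      29        116
1    Amy   Hawks      21         84
2    Amy  Sharks      40        160
3    Jon   Lions      24         96
4    Amy  Sharks       3         12
5    Amy   Bears       2          8
6    Amy   Hawks      34        136
7    Jon   Hawks       0          0
8    Amy   Lions      22         88
group by team, sum of points_x4:
team
Bears       8
Hawks     220
Lions     184
Sharks    172
Wolves    116
Name: points_x4, dtype: int64
reset_index():
     team  points_x4
0   Bears          8
1   Hawks        220
2   Lions        184
3  Sharks        172
4  Wolves        116
add column points_x4_x10 = t['points_x4'] * 10:
     team  points_x4  points_x4_x10
0   Bears          8             80
1   Hawks        220           2200
2   Lions        184           1840
3  Sharks        172           1720
4  Wolves        116           1160
filter rows where points_x4_x10 >= 1720:
     team  points_x4  points_x4_x10
1   Hawks        220           2200
2   Lions        184           1840
3  Sharks        172           1720
Taking the mean of column 'points_x4' gives 192.0.

192.0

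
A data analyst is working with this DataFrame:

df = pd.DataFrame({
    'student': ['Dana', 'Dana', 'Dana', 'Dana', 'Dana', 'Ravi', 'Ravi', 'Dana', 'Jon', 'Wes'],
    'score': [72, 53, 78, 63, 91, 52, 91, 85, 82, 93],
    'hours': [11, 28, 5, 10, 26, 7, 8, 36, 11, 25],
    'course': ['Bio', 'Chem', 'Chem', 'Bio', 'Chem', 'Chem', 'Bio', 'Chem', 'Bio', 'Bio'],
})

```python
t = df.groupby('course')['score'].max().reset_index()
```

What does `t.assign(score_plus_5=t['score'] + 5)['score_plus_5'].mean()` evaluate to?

97.0

group by course, max of score:
course
Bio     93
Chem    91
Name: score, dtype: int64
reset_index():
  course  score
0    Bio     93
1   Chem     91
add column score_plus_5 = t['score'] + 5:
  course  score  score_plus_5
0    Bio     93            98
1   Chem     91            96
Finally, mean of column 'score_plus_5' = 97.0.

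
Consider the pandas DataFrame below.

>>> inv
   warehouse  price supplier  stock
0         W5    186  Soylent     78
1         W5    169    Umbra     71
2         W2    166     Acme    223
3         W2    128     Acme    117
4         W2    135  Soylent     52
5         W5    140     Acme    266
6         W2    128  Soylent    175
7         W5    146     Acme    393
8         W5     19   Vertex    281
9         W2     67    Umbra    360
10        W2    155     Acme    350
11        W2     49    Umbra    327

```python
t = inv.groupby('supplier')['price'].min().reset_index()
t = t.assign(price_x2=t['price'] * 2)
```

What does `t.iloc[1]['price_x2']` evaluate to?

256

group by supplier, min of price:
supplier
Acme       128
Soylent    128
Umbra       49
Vertex      19
Name: price, dtype: int64
reset_index():
  supplier  price
0     Acme    128
1  Soylent    128
2    Umbra     49
3   Vertex     19
add column price_x2 = t['price'] * 2:
  supplier  price  price_x2
0     Acme    128       256
1  Soylent    128       256
2    Umbra     49        98
3   Vertex     19        38
The value at position 1, column 'price_x2' is 256.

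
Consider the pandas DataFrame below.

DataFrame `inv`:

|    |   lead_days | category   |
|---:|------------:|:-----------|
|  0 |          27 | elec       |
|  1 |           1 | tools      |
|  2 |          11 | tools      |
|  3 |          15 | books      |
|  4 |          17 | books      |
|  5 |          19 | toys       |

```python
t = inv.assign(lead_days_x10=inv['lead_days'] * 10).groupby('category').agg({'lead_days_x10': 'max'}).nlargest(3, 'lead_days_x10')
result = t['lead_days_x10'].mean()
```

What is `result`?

add column lead_days_x10 = inv['lead_days'] * 10:
   lead_days category  lead_days_x10
0         27     elec            270
1          1    tools             10
2         11    tools            110
3         15    books            150
4         17    books            170
5         19     toys            190
group by category, max of lead_days_x10:
          lead_days_x10
category               
books               170
elec                270
tools               110
toys                190
take 3 rows with largest lead_days_x10:
          lead_days_x10
category               
elec                270
toys                190
books               170
Finally, mean of column 'lead_days_x10' = 210.0.

210.0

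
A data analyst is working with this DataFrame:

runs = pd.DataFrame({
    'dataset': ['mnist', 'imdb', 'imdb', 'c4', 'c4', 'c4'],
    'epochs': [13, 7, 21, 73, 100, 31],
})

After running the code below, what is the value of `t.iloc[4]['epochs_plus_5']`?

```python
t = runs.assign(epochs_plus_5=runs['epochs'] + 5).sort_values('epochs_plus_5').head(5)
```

78

add column epochs_plus_5 = runs['epochs'] + 5:
  dataset  epochs  epochs_plus_5
0   mnist      13             18
1    imdb       7             12
2    imdb      21             26
3      c4      73             78
4      c4     100            105
5      c4      31             36
sort by epochs_plus_5:
  dataset  epochs  epochs_plus_5
1    imdb       7             12
0   mnist      13             18
2    imdb      21             26
5      c4      31             36
3      c4      73             78
4      c4     100            105
take first 5 rows:
  dataset  epochs  epochs_plus_5
1    imdb       7             12
0   mnist      13             18
2    imdb      21             26
5      c4      31             36
3      c4      73             78
The value at position 4, column 'epochs_plus_5' is 78.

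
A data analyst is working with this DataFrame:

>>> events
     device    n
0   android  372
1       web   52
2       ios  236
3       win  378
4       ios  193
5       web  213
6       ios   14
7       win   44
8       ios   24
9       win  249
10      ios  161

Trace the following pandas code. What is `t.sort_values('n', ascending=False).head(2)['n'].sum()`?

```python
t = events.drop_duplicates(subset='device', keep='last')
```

621

drop duplicate device (keep=last):
     device    n
0   android  372
5       web  213
9       win  249
10      ios  161
sort by n descending:
     device    n
0   android  372
9       win  249
5       web  213
10      ios  161
take first 2 rows:
    device    n
0  android  372
9      win  249
Finally, sum of column 'n' = 621.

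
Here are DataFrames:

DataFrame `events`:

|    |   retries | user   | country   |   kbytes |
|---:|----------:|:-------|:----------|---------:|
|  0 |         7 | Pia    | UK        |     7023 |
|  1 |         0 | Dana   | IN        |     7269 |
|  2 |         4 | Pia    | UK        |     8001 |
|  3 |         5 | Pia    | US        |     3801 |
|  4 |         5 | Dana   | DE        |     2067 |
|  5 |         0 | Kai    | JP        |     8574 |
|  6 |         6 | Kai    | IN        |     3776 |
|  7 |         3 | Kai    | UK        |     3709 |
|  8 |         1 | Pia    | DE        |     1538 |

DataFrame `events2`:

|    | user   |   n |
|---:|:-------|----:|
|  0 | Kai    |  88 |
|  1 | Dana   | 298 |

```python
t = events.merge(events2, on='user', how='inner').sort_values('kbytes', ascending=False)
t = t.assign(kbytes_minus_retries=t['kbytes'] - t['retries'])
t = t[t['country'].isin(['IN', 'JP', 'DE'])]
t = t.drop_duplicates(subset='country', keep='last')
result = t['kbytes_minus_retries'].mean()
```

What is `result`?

4802.0

merge on 'user' (how='inner') → 5 rows:
   retries  user country  kbytes    n
0        0  Dana      IN    7269  298
1        5  Dana      DE    2067  298
2        0   Kai      JP    8574   88
3        6   Kai      IN    3776   88
4        3   Kai      UK    3709   88
sort by kbytes descending:
   retries  user country  kbytes    n
2        0   Kai      JP    8574   88
0        0  Dana      IN    7269  298
3        6   Kai      IN    3776   88
4        3   Kai      UK    3709   88
1        5  Dana      DE    2067  298
add column kbytes_minus_retries = t['kbytes'] - t['retries']:
   retries  user country  kbytes    n  kbytes_minus_retries
2        0   Kai      JP    8574   88                  8574
0        0  Dana      IN    7269  298                  7269
3        6   Kai      IN    3776   88                  3770
4        3   Kai      UK    3709   88                  3706
1        5  Dana      DE    2067  298                  2062
filter rows where country in ['IN', 'JP', 'DE']:
   retries  user country  kbytes    n  kbytes_minus_retries
2        0   Kai      JP    8574   88                  8574
0        0  Dana      IN    7269  298                  7269
3        6   Kai      IN    3776   88                  3770
1        5  Dana      DE    2067  298                  2062
drop duplicate country (keep=last):
   retries  user country  kbytes    n  kbytes_minus_retries
2        0   Kai      JP    8574   88                  8574
3        6   Kai      IN    3776   88                  3770
1        5  Dana      DE    2067  298                  2062
So mean() = 4802.0.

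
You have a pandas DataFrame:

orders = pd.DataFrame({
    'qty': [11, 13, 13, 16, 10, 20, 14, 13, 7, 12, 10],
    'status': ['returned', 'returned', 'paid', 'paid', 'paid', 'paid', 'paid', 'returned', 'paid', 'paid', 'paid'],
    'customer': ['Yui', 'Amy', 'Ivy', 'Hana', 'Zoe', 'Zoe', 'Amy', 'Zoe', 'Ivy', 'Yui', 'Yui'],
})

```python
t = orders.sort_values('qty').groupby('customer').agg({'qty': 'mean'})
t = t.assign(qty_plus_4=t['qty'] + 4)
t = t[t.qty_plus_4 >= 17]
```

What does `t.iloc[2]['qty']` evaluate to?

14.3333333333

sort by qty:
    qty    status customer
8     7      paid      Ivy
4    10      paid      Zoe
10   10      paid      Yui
0    11  returned      Yui
9    12      paid      Yui
1    13  returned      Amy
2    13      paid      Ivy
7    13  returned      Zoe
6    14      paid      Amy
3    16      paid     Hana
5    20      paid      Zoe
group by customer, mean of qty:
                qty
customer           
Amy       13.500000
Hana      16.000000
Ivy       10.000000
Yui       11.000000
Zoe       14.333333
add column qty_plus_4 = t['qty'] + 4:
                qty  qty_plus_4
customer                       
Amy       13.500000   17.500000
Hana      16.000000   20.000000
Ivy       10.000000   14.000000
Yui       11.000000   15.000000
Zoe       14.333333   18.333333
filter rows where qty_plus_4 >= 17:
                qty  qty_plus_4
customer                       
Amy       13.500000   17.500000
Hana      16.000000   20.000000
Zoe       14.333333   18.333333
So iloc[2]['qty'] = 14.3333333333.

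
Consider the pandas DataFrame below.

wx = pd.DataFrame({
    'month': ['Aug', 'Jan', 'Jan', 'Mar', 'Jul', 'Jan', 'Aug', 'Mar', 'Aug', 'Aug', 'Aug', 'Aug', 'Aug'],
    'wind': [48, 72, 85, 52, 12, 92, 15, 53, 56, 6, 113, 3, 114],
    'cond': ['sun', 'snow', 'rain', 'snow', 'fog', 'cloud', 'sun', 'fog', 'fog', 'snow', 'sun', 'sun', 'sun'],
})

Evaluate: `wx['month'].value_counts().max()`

7

value_counts of month:
month
Aug    7
Jan    3
Mar    2
Jul    1
Name: count, dtype: int64
Then the max of the resulting series: 7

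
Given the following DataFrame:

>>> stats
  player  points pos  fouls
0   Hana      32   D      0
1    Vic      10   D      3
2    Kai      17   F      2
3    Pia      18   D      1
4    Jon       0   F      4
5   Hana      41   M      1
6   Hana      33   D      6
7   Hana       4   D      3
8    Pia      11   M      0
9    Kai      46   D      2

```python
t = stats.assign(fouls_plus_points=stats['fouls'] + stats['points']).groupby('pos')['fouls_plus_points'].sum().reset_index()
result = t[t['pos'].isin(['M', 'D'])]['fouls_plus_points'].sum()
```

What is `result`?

211

add column fouls_plus_points = stats['fouls'] + stats['points']:
  player  points pos  fouls  fouls_plus_points
0   Hana      32   D      0                 32
1    Vic      10   D      3                 13
2    Kai      17   F      2                 19
3    Pia      18   D      1                 19
4    Jon       0   F      4                  4
5   Hana      41   M      1                 42
6   Hana      33   D      6                 39
7   Hana       4   D      3                  7
8    Pia      11   M      0                 11
9    Kai      46   D      2                 48
group by pos, sum of fouls_plus_points:
pos
D    158
F     23
M     53
Name: fouls_plus_points, dtype: int64
reset_index():
  pos  fouls_plus_points
0   D                158
1   F                 23
2   M                 53
filter rows where pos in ['M', 'D']:
  pos  fouls_plus_points
0   D                158
2   M                 53
The sum of column 'fouls_plus_points' is 211.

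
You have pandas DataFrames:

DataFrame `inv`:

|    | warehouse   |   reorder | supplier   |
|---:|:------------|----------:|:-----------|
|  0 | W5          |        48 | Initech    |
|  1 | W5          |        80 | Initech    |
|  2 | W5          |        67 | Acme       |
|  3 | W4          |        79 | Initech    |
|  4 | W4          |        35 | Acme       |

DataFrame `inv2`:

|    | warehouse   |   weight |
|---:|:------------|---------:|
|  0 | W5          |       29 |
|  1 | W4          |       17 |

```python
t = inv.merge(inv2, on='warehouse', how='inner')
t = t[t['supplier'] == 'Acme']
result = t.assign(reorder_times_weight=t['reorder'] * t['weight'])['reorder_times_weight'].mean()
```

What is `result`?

merge on 'warehouse' (how='inner') → 5 rows:
  warehouse  reorder supplier  weight
0        W5       48  Initech      29
1        W5       80  Initech      29
2        W5       67     Acme      29
3        W4       79  Initech      17
4        W4       35     Acme      17
filter rows where supplier == 'Acme':
  warehouse  reorder supplier  weight
2        W5       67     Acme      29
4        W4       35     Acme      17
add column reorder_times_weight = t['reorder'] * t['weight']:
  warehouse  reorder supplier  weight  reorder_times_weight
2        W5       67     Acme      29                  1943
4        W4       35     Acme      17                   595
Then the mean of column 'reorder_times_weight': 1269.0

1269.0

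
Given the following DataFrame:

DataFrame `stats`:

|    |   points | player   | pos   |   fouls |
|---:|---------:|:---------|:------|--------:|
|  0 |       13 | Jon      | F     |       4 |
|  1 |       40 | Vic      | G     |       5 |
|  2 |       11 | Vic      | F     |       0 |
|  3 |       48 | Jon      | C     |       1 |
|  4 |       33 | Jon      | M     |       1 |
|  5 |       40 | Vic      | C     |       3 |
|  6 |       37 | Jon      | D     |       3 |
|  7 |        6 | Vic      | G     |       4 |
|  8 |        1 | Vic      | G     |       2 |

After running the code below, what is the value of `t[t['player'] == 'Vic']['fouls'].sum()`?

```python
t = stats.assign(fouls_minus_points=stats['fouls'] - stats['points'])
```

14

add column fouls_minus_points = stats['fouls'] - stats['points']:
   points player pos  fouls  fouls_minus_points
0      13    Jon   F      4                  -9
1      40    Vic   G      5                 -35
2      11    Vic   F      0                 -11
3      48    Jon   C      1                 -47
4      33    Jon   M      1                 -32
5      40    Vic   C      3                 -37
6      37    Jon   D      3                 -34
7       6    Vic   G      4                  -2
8       1    Vic   G      2                   1
filter rows where player == 'Vic':
   points player pos  fouls  fouls_minus_points
1      40    Vic   G      5                 -35
2      11    Vic   F      0                 -11
5      40    Vic   C      3                 -37
7       6    Vic   G      4                  -2
8       1    Vic   G      2                   1
sum of column 'fouls' → 14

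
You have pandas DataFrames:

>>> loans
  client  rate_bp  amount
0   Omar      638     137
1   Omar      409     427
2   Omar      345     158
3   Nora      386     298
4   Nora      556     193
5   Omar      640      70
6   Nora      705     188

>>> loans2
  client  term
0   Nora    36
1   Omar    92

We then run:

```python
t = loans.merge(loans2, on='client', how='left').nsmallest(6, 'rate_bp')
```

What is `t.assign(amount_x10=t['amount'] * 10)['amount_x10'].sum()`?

merge on 'client' (how='left') → 7 rows:
  client  rate_bp  amount  term
0   Omar      638     137    92
1   Omar      409     427    92
2   Omar      345     158    92
3   Nora      386     298    36
4   Nora      556     193    36
5   Omar      640      70    92
6   Nora      705     188    36
take 6 rows with smallest rate_bp:
  client  rate_bp  amount  term
2   Omar      345     158    92
3   Nora      386     298    36
1   Omar      409     427    92
4   Nora      556     193    36
0   Omar      638     137    92
5   Omar      640      70    92
add column amount_x10 = t['amount'] * 10:
  client  rate_bp  amount  term  amount_x10
2   Omar      345     158    92        1580
3   Nora      386     298    36        2980
1   Omar      409     427    92        4270
4   Nora      556     193    36        1930
0   Omar      638     137    92        1370
5   Omar      640      70    92         700
Then the sum of column 'amount_x10': 12830

12830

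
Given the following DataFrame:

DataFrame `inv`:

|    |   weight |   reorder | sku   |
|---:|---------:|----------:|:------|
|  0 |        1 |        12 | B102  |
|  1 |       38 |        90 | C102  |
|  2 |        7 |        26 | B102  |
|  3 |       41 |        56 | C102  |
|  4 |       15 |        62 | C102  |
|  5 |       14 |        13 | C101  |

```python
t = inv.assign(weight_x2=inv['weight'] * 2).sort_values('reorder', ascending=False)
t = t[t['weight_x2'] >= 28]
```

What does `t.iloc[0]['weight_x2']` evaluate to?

add column weight_x2 = inv['weight'] * 2:
   weight  reorder   sku  weight_x2
0       1       12  B102          2
1      38       90  C102         76
2       7       26  B102         14
3      41       56  C102         82
4      15       62  C102         30
5      14       13  C101         28
sort by reorder descending:
   weight  reorder   sku  weight_x2
1      38       90  C102         76
4      15       62  C102         30
3      41       56  C102         82
2       7       26  B102         14
5      14       13  C101         28
0       1       12  B102          2
filter rows where weight_x2 >= 28:
   weight  reorder   sku  weight_x2
1      38       90  C102         76
4      15       62  C102         30
3      41       56  C102         82
5      14       13  C101         28
Then the value at position 0, column 'weight_x2': 76

76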